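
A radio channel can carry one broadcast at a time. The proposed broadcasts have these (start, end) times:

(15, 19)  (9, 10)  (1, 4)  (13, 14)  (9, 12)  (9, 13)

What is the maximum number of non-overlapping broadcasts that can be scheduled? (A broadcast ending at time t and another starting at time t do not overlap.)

4

Sorted by end: (1,4)  (9,10)  (9,12)  (9,13)  (13,14)  (15,19)
take (1,4); take (9,10); take (13,14); take (15,19).
Selected 4 broadcasts.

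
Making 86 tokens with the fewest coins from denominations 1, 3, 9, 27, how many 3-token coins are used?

1

86 = 3×27 + 1×3 + 2×1
Count of 3: 1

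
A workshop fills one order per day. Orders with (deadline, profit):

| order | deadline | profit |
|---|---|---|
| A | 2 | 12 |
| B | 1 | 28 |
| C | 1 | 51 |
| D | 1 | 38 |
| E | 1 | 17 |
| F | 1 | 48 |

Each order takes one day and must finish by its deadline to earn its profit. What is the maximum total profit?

63

By profit: C(d1,51), F(d1,48), D(d1,38), B(d1,28), E(d1,17), A(d2,12)
C→slot 1; F skipped; D skipped; B skipped; E skipped; A→slot 2.
Profit = 51 + 12 = 63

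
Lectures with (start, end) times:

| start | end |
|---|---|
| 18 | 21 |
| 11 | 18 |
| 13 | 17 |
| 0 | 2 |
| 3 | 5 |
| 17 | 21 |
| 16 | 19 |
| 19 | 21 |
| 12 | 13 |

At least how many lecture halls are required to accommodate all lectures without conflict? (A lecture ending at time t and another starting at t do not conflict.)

Count concurrent intervals with a sweep; the peak is the room count.
Events (time:±→running): 0:+→1 2:-→0 3:+→1 5:-→0 11:+→1 12:+→2 13:-→1 13:+→2 16:+→3 … peak 3.

3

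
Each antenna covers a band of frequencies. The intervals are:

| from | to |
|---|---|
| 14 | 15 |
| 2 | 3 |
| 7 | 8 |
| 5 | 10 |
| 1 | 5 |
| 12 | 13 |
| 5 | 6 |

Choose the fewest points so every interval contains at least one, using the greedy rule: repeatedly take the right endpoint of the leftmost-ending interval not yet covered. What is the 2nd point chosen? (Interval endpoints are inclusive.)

Sort by right endpoint; whenever an interval is uncovered, place a point at its right end.
By right end: [2,3]  [1,5]  [5,6]  [7,8]  [5,10]  [12,13]  [14,15]
[2,3] uncovered → point at 3; [5,6] uncovered → point at 6; [7,8] uncovered → point at 8; [12,13] uncovered → point at 13; [14,15] uncovered → point at 15.
Points: 3, 6, 8, 13, 15 (5 total).

6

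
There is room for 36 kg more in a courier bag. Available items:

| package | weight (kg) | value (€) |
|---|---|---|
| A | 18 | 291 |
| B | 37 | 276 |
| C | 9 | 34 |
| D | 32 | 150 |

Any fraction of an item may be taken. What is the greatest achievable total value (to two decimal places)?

Greedy by value/weight ratio, highest first.
Ratios (sorted): A 16.17, B 7.46, D 4.69, C 3.78
take A (18 @ 291); take 18/37 of B → 134.27. Capacity used 36/36.
Total value = 425.27

425.27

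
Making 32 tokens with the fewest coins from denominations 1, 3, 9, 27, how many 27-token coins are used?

1

32 − 1×27→5 − 1×3→2 − 2×1→0
Count of 27: 1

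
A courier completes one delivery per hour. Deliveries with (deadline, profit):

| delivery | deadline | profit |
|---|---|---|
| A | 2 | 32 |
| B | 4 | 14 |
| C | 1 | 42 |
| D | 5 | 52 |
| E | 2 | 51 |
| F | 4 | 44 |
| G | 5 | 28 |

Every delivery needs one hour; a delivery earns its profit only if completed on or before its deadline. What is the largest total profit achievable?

217

Sort by profit descending; place each in the latest free slot ≤ its deadline.
Profit order: D=52 E=51 F=44 C=42 A=32 G=28 B=14
Assign: D→slot 5, E→slot 2, F→slot 4, C→slot 1, A skipped, G→slot 3, B skipped.
Slots: [1:C] [2:E] [3:G] [4:F] [5:D]
Profit = 42 + 51 + 28 + 44 + 52 = 217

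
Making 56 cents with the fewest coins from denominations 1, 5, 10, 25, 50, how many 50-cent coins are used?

1

56 = 1×50 + 1×5 + 1×1
Count of 50: 1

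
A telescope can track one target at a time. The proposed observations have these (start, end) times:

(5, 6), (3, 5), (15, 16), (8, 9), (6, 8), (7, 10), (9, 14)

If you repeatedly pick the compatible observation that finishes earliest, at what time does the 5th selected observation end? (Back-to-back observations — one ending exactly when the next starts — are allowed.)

14

By end time: (3,5), (5,6), (6,8), (8,9), (7,10), (9,14), (15,16).
Pick (3,5); next start ≥ 5 → (5,6); next start ≥ 6 → (6,8); next start ≥ 8 → (8,9); next start ≥ 9 → (9,14); next start ≥ 14 → (15,16).
Selected: (3,5) (5,6) (6,8) (8,9) (9,14) (15,16)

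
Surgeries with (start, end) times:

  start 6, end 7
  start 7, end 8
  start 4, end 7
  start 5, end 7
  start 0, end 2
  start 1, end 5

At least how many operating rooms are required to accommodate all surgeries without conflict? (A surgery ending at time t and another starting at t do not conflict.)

The answer is the maximum number of intervals overlapping at any instant.
Events (time:±→running): 0:+→1 1:+→2 2:-→1 4:+→2 5:-→1 5:+→2 6:+→3 … peak 3.

3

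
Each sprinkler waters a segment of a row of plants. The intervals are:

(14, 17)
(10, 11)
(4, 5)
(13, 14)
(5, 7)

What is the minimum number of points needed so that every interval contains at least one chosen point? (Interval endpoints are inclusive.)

Process intervals by earliest right end; each time one isn't hit yet, stab at its right endpoint.
By right end: [4,5]  [5,7]  [10,11]  [13,14]  [14,17]
[4,5] uncovered → point at 5; [10,11] uncovered → point at 11; [13,14] uncovered → point at 14.
Points: 5, 11, 14 (3 total).

3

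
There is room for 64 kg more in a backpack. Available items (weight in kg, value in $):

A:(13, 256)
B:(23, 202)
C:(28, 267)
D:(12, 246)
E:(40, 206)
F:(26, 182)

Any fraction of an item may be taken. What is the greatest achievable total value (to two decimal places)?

Sort by value per unit weight and fill in that order.
Order: D (246/12=20.50) > A (256/13=19.69) > C (267/28=9.54) > B (202/23=8.78) > F (182/26=7.00) > E (206/40=5.15)
Fill: take D (12 @ 246) → take A (13 @ 256) → take C (28 @ 267) → take 11/23 of B → 96.61; 64/64 used.
Total value = 865.61

865.61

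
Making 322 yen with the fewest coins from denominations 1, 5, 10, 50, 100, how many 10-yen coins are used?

322 = 3×100 + 2×10 + 2×1
Count of 10: 2

2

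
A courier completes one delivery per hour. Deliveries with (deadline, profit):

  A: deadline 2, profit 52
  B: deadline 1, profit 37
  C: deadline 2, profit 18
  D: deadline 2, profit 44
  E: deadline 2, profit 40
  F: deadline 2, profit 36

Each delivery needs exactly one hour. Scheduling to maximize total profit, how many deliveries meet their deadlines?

2

Take jobs in profit order; each goes to the latest open slot no later than its deadline.
Profit order: A=52 D=44 E=40 B=37 F=36 C=18
Assign: A→slot 2, D→slot 1, E skipped, B skipped, F skipped, C skipped.
Slots: [1:D] [2:A]
2 of 6 scheduled.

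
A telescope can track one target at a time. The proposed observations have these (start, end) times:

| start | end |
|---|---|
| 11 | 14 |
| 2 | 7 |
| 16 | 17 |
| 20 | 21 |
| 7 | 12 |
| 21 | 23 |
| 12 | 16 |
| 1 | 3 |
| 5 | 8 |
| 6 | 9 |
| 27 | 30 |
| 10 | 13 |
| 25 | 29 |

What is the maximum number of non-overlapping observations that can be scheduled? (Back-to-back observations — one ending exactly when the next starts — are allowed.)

By end time: (1,3), (2,7), (5,8), (6,9), (7,12), (10,13), (11,14), (12,16), (16,17), (20,21), (21,23), (25,29), (27,30).
Pick (1,3); next start ≥ 3 → (5,8); next start ≥ 8 → (10,13); next start ≥ 13 → (16,17); next start ≥ 17 → (20,21); next start ≥ 21 → (21,23); next start ≥ 23 → (25,29).
Selected 7 observations.

7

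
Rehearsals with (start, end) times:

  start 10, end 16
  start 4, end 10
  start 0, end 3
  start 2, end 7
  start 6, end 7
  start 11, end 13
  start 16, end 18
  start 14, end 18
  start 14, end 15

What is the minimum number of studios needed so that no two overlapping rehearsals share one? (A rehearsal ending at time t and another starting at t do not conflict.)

3

starts: [0, 2, 4, 6, 10, 11, 14, 14, 16]
ends:   [3, 7, 7, 10, 13, 15, 16, 18, 18]
s0→1 s2→2 e3→1 s4→2 s6→3  — peak 3.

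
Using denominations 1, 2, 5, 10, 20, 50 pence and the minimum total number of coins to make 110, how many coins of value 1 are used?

0

Use the largest denomination that fits, subtract, and repeat.
110 − 2×50→10 − 1×10→0
Count of 1: 0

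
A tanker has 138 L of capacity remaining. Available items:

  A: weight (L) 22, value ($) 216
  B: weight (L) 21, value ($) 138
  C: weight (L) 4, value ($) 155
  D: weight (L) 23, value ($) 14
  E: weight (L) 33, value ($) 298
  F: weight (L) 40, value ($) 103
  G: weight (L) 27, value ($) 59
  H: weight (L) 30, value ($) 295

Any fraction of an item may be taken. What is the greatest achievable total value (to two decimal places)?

1174.10

Order: C (155/4=38.75) > H (295/30=9.83) > A (216/22=9.82) > E (298/33=9.03) > B (138/21=6.57) > F (103/40=2.58) > G (59/27=2.19) > D (14/23=0.61)
Fill: take C (4 @ 155) → take H (30 @ 295) → take A (22 @ 216) → take E (33 @ 298) → take B (21 @ 138) → take 28/40 of F → 72.10; 138/138 used.
Total value = 1174.10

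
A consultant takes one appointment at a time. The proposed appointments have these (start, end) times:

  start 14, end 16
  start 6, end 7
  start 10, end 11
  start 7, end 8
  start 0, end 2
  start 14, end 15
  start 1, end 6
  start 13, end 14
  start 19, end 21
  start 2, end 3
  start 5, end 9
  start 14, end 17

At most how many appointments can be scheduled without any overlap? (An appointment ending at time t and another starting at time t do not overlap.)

Greedy by earliest finish: after sorting by end time, pick each interval compatible with the last pick.
Sorted by end: (0,2)  (2,3)  (1,6)  (6,7)  (7,8)  (5,9)  (10,11)  (13,14)  (14,15)  (14,16)  (14,17)  (19,21)
take (0,2); take (2,3); take (6,7); take (7,8); skip (5,9); take (10,11); take (13,14); take (14,15); skip (14,17); take (19,21).
Selected 8 appointments.

8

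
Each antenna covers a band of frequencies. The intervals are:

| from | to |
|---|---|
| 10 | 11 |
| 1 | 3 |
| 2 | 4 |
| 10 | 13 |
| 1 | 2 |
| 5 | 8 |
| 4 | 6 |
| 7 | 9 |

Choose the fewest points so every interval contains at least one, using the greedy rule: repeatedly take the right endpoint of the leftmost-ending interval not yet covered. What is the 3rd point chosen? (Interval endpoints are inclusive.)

9

By right end: [1,2]  [1,3]  [2,4]  [4,6]  [5,8]  [7,9]  [10,11]  [10,13]
[1,2] uncovered → point at 2; [4,6] uncovered → point at 6; [7,9] uncovered → point at 9; [10,11] uncovered → point at 11.
Points: 2, 6, 9, 11 (4 total).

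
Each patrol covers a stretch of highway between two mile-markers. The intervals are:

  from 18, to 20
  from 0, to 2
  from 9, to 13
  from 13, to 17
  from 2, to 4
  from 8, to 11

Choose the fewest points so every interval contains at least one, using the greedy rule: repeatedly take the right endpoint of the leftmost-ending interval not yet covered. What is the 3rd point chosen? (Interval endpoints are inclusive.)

17

By right end: [0,2]  [2,4]  [8,11]  [9,13]  [13,17]  [18,20]
[0,2] uncovered → point at 2; [8,11] uncovered → point at 11; [13,17] uncovered → point at 17; [18,20] uncovered → point at 20.
Points: 2, 11, 17, 20 (4 total).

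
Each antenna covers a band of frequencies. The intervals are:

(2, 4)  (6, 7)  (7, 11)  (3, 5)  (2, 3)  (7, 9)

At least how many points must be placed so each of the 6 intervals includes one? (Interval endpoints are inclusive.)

Process intervals by earliest right end; each time one isn't hit yet, stab at its right endpoint.
Sorted: [2,3] [2,4] [3,5] [6,7] [7,9] [7,11]
{[2,3],[2,4],[3,5]} hit by 3; {[6,7],[7,9],[7,11]} hit by 7.
Points: 3, 7 (2 total).

2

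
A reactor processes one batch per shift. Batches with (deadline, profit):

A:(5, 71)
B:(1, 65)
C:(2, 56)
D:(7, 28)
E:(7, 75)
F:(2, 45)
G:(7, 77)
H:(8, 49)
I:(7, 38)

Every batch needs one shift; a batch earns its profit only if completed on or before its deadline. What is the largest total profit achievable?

459

Sort by profit descending; place each in the latest free slot ≤ its deadline.
By profit: G(d7,77), E(d7,75), A(d5,71), B(d1,65), C(d2,56), H(d8,49), F(d2,45), I(d7,38), D(d7,28)
G→slot 7; E→slot 6; A→slot 5; B→slot 1; C→slot 2; H→slot 8; F skipped; I→slot 4; D→slot 3.
Profit = 65 + 56 + 28 + 38 + 71 + 75 + 77 + 49 = 459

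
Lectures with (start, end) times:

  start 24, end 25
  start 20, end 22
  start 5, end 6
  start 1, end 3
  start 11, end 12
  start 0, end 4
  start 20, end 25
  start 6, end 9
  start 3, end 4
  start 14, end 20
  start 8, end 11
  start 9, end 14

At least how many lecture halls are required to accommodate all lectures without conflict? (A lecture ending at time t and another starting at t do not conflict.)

2

starts: [0, 1, 3, 5, 6, 8, 9, 11, 14, 20, 20, 24]
ends:   [3, 4, 4, 6, 9, 11, 12, 14, 20, 22, 25, 25]
s0→1 s1→2  — peak 2.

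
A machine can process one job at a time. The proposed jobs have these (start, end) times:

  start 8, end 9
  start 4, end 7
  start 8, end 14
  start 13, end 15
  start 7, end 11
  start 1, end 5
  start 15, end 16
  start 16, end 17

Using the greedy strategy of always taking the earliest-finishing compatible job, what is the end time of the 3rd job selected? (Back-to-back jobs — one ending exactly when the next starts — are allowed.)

Sort by end time and greedily take each interval whose start is ≥ the last chosen end.
Sorted by end: (1,5)  (4,7)  (8,9)  (7,11)  (8,14)  (13,15)  (15,16)  (16,17)
take (1,5); skip (4,7); take (8,9); skip (8,14); take (13,15); take (15,16); take (16,17).
Selected: (1,5) (8,9) (13,15) (15,16) (16,17)

15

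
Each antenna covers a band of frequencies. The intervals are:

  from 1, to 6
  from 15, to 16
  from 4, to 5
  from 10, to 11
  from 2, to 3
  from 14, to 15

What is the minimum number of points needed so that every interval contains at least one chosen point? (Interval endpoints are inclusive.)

Sort by right endpoint; whenever an interval is uncovered, place a point at its right end.
Sorted: [2,3] [4,5] [1,6] [10,11] [14,15] [15,16]
{[2,3]} hit by 3; {[4,5],[1,6]} hit by 5; {[10,11]} hit by 11; {[14,15],[15,16]} hit by 15.
Points: 3, 5, 11, 15 (4 total).

4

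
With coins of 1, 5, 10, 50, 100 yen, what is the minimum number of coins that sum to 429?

11

429 = 4×100 + 2×10 + 1×5 + 4×1
Total coins = 4 + 2 + 1 + 4 = 11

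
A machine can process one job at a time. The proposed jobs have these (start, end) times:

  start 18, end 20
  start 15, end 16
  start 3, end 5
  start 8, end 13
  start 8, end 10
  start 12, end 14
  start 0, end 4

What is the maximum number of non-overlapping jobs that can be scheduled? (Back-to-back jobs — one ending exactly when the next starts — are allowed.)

5

Greedy by earliest finish: after sorting by end time, pick each interval compatible with the last pick.
By end time: (0,4), (3,5), (8,10), (8,13), (12,14), (15,16), (18,20).
Pick (0,4); next start ≥ 4 → (8,10); next start ≥ 10 → (12,14); next start ≥ 14 → (15,16); next start ≥ 16 → (18,20).
Selected 5 jobs.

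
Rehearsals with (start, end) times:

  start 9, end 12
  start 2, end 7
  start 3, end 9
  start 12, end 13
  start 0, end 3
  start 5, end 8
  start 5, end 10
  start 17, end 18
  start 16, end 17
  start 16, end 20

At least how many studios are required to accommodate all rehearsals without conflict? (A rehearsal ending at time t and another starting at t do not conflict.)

The answer is the maximum number of intervals overlapping at any instant.
starts: [0, 2, 3, 5, 5, 9, 12, 16, 16, 17]
ends:   [3, 7, 8, 9, 10, 12, 13, 17, 18, 20]
s0→1 s2→2 e3→1 s3→2 s5→3 s5→4  — peak 4.

4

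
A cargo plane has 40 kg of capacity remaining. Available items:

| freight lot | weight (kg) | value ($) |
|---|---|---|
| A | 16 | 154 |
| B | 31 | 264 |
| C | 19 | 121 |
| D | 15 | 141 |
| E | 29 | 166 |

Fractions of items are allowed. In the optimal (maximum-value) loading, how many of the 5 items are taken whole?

2

Sort by value per unit weight and fill in that order.
Order: A (154/16=9.62) > D (141/15=9.40) > B (264/31=8.52) > C (121/19=6.37) > E (166/29=5.72)
Fill: take A (16 @ 154) → take D (15 @ 141) → take 9/31 of B → 76.65; 40/40 used.
2 item(s) taken whole; one partial (take 9/31 of B).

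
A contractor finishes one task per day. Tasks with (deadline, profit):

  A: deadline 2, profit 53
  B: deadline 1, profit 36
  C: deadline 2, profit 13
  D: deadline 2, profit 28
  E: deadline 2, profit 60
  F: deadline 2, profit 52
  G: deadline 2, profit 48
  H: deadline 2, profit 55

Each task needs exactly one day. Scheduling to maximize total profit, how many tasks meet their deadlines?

2

Sort by profit descending; place each in the latest free slot ≤ its deadline.
By profit: E(d2,60), H(d2,55), A(d2,53), F(d2,52), G(d2,48), B(d1,36), D(d2,28), C(d2,13)
E→slot 2; H→slot 1; A skipped; F skipped; G skipped; B skipped; D skipped; C skipped.
2 of 8 scheduled.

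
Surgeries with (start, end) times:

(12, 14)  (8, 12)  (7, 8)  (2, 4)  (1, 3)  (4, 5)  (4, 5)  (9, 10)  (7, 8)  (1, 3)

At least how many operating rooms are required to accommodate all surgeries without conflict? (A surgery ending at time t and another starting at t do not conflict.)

3

Count concurrent intervals with a sweep; the peak is the room count.
Events (time:±→running): 1:+→1 1:+→2 2:+→3 … peak 3.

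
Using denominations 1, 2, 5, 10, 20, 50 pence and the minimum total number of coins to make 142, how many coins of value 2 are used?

142 = 2×50 + 2×20 + 1×2
Count of 2: 1

1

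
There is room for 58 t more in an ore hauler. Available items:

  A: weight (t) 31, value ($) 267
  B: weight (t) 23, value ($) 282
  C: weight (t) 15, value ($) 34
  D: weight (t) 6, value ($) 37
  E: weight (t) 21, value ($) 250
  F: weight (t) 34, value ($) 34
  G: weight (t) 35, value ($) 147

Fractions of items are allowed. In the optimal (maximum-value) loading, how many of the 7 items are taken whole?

2

Ratios (sorted): B 12.26, E 11.90, A 8.61, D 6.17, G 4.20, C 2.27, F 1.00
take B (23 @ 282); take E (21 @ 250); take 14/31 of A → 120.58. Capacity used 58/58.
2 item(s) taken whole; one partial (take 14/31 of A).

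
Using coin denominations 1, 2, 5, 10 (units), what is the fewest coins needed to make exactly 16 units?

3

16 − 1×10→6 − 1×5→1 − 1×1→0
Total coins = 1 + 1 + 1 = 3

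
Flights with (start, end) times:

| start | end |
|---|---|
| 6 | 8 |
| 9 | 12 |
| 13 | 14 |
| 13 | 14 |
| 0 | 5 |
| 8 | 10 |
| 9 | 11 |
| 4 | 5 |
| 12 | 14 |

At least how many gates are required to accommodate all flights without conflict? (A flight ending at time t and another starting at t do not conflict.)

Count concurrent intervals with a sweep; the peak is the room count.
starts: [0, 4, 6, 8, 9, 9, 12, 13, 13]
ends:   [5, 5, 8, 10, 11, 12, 14, 14, 14]
s0→1 s4→2 e5→1 e5→0 s6→1 e8→0 s8→1 s9→2 s9→3  — peak 3.

3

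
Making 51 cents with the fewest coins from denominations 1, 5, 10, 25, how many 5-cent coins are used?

Greedy: take as many of the largest coin as possible, then repeat with the remainder.
51 − 2×25→1 − 1×1→0
Count of 5: 0

0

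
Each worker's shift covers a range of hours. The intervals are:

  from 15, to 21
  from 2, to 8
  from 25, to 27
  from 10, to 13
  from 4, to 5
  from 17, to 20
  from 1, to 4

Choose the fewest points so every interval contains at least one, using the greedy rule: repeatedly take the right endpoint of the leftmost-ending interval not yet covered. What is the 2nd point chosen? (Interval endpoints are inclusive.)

Sort by right endpoint; whenever an interval is uncovered, place a point at its right end.
Sorted: [1,4] [4,5] [2,8] [10,13] [17,20] [15,21] [25,27]
{[1,4],[4,5],[2,8]} hit by 4; {[10,13]} hit by 13; {[17,20],[15,21]} hit by 20; {[25,27]} hit by 27.
Points: 4, 13, 20, 27 (4 total).

13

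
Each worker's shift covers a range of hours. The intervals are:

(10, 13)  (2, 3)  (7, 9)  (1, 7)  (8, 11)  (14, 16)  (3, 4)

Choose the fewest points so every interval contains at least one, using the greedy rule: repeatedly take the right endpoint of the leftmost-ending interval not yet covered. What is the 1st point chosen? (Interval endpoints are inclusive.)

Sorted: [2,3] [3,4] [1,7] [7,9] [8,11] [10,13] [14,16]
{[2,3],[3,4],[1,7]} hit by 3; {[7,9],[8,11]} hit by 9; {[10,13]} hit by 13; {[14,16]} hit by 16.
Points: 3, 9, 13, 16 (4 total).

3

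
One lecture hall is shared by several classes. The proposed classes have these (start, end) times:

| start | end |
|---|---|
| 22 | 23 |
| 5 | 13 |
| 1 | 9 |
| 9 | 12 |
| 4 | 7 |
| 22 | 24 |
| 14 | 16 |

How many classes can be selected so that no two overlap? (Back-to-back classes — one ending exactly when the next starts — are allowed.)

4

Sorted by end: (4,7)  (1,9)  (9,12)  (5,13)  (14,16)  (22,23)  (22,24)
take (4,7); skip (1,9); take (9,12); take (14,16); take (22,23); skip (22,24).
Selected 4 classes.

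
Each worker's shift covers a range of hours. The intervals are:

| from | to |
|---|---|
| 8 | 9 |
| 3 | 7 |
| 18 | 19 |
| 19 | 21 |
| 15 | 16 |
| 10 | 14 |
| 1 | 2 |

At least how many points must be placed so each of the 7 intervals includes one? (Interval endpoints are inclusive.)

Process intervals by earliest right end; each time one isn't hit yet, stab at its right endpoint.
By right end: [1,2]  [3,7]  [8,9]  [10,14]  [15,16]  [18,19]  [19,21]
[1,2] uncovered → point at 2; [3,7] uncovered → point at 7; [8,9] uncovered → point at 9; [10,14] uncovered → point at 14; [15,16] uncovered → point at 16; [18,19] uncovered → point at 19.
Points: 2, 7, 9, 14, 16, 19 (6 total).

6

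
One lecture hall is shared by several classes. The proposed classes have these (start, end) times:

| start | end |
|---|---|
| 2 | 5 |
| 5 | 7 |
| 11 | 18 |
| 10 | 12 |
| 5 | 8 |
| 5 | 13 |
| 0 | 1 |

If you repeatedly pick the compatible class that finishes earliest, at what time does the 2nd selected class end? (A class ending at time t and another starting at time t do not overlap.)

5

Order by finish time; keep every interval that doesn't clash with the previous kept one.
By end time: (0,1), (2,5), (5,7), (5,8), (10,12), (5,13), (11,18).
Pick (0,1); next start ≥ 1 → (2,5); next start ≥ 5 → (5,7); next start ≥ 7 → (10,12).
Selected: (0,1) (2,5) (5,7) (10,12)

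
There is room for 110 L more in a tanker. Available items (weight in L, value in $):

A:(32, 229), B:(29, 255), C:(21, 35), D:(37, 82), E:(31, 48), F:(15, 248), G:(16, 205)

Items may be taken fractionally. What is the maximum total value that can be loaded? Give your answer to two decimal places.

976.89

Order: F (248/15=16.53) > G (205/16=12.81) > B (255/29=8.79) > A (229/32=7.16) > D (82/37=2.22) > C (35/21=1.67) > E (48/31=1.55)
Fill: take F (15 @ 248) → take G (16 @ 205) → take B (29 @ 255) → take A (32 @ 229) → take 18/37 of D → 39.89; 110/110 used.
Total value = 976.89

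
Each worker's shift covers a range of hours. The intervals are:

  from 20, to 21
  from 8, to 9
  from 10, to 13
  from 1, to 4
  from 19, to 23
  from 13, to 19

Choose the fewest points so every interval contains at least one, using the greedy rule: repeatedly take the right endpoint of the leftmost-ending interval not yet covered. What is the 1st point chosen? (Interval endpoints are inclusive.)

4

By right end: [1,4]  [8,9]  [10,13]  [13,19]  [20,21]  [19,23]
[1,4] uncovered → point at 4; [8,9] uncovered → point at 9; [10,13] uncovered → point at 13; [20,21] uncovered → point at 21.
Points: 4, 9, 13, 21 (4 total).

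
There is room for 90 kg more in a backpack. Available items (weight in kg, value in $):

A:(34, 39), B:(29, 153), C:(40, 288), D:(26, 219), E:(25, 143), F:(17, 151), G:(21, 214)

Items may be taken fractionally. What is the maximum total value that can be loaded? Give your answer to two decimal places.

771.20

Sort by value per unit weight and fill in that order.
Order: G (214/21=10.19) > F (151/17=8.88) > D (219/26=8.42) > C (288/40=7.20) > E (143/25=5.72) > B (153/29=5.28) > A (39/34=1.15)
Fill: take G (21 @ 214) → take F (17 @ 151) → take D (26 @ 219) → take 26/40 of C → 187.20; 90/90 used.
Total value = 771.20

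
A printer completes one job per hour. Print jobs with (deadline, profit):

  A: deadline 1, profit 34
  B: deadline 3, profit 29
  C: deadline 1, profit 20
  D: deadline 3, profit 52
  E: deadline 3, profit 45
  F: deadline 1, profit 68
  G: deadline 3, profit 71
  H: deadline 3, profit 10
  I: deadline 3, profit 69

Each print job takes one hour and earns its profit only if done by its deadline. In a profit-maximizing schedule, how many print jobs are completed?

Sort by profit descending; place each in the latest free slot ≤ its deadline.
Profit order: G=71 I=69 F=68 D=52 E=45 A=34 B=29 C=20 H=10
Assign: G→slot 3, I→slot 2, F→slot 1, D skipped, E skipped, A skipped, B skipped, C skipped, H skipped.
Slots: [1:F] [2:I] [3:G]
3 of 9 scheduled.

3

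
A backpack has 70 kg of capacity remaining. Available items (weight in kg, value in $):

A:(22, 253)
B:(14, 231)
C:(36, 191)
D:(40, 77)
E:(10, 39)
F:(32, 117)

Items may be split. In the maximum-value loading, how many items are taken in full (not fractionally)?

2

Order: B (231/14=16.50) > A (253/22=11.50) > C (191/36=5.31) > E (39/10=3.90) > F (117/32=3.66) > D (77/40=1.93)
Fill: take B (14 @ 231) → take A (22 @ 253) → take 34/36 of C → 180.39; 70/70 used.
2 item(s) taken whole; one partial (take 34/36 of C).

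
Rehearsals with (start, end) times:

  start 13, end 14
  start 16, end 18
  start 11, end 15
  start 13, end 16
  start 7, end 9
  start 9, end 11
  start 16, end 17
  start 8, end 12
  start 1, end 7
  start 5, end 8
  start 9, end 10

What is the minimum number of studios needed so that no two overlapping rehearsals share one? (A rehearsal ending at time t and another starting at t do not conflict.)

3

The answer is the maximum number of intervals overlapping at any instant.
starts: [1, 5, 7, 8, 9, 9, 11, 13, 13, 16, 16]
ends:   [7, 8, 9, 10, 11, 12, 14, 15, 16, 17, 18]
s1→1 s5→2 e7→1 s7→2 e8→1 s8→2 e9→1 s9→2 s9→3  — peak 3.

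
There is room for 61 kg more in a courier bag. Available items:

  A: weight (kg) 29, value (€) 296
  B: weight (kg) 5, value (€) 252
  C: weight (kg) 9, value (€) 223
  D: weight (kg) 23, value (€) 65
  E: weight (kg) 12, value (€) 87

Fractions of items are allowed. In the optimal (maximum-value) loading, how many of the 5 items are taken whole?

4

Greedy by value/weight ratio, highest first.
Ratios (sorted): B 50.40, C 24.78, A 10.21, E 7.25, D 2.83
take B (5 @ 252); take C (9 @ 223); take A (29 @ 296); take E (12 @ 87); take 6/23 of D → 16.96. Capacity used 61/61.
4 item(s) taken whole; one partial (take 6/23 of D).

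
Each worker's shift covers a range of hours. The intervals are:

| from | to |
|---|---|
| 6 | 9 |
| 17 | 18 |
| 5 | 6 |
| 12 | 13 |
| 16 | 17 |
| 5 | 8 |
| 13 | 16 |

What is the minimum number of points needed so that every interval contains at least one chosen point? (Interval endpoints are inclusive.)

3

Sorted: [5,6] [5,8] [6,9] [12,13] [13,16] [16,17] [17,18]
{[5,6],[5,8],[6,9]} hit by 6; {[12,13],[13,16]} hit by 13; {[16,17],[17,18]} hit by 17.
Points: 6, 13, 17 (3 total).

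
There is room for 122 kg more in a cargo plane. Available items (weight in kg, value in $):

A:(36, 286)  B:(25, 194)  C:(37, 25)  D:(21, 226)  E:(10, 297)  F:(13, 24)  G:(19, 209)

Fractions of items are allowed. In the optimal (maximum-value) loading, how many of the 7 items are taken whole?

Greedy by value/weight ratio, highest first.
Ratios (sorted): E 29.70, G 11.00, D 10.76, A 7.94, B 7.76, F 1.85, C 0.68
take E (10 @ 297); take G (19 @ 209); take D (21 @ 226); take A (36 @ 286); take B (25 @ 194); take 11/13 of F → 20.31. Capacity used 122/122.
5 item(s) taken whole; one partial (take 11/13 of F).

5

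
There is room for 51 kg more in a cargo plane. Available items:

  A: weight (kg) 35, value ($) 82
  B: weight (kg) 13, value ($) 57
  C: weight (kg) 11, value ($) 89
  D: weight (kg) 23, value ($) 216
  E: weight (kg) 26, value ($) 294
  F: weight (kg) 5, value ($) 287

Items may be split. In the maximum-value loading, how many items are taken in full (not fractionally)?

Ratios (sorted): F 57.40, E 11.31, D 9.39, C 8.09, B 4.38, A 2.34
take F (5 @ 287); take E (26 @ 294); take 20/23 of D → 187.83. Capacity used 51/51.
2 item(s) taken whole; one partial (take 20/23 of D).

2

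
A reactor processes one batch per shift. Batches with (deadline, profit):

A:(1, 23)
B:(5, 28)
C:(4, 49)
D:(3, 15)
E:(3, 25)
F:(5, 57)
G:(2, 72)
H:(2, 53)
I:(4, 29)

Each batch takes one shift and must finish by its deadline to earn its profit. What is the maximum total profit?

Take jobs in profit order; each goes to the latest open slot no later than its deadline.
Profit order: G=72 F=57 H=53 C=49 I=29 B=28 E=25 A=23 D=15
Assign: G→slot 2, F→slot 5, H→slot 1, C→slot 4, I→slot 3, B skipped, E skipped, A skipped, D skipped.
Slots: [1:H] [2:G] [3:I] [4:C] [5:F]
Profit = 53 + 72 + 29 + 49 + 57 = 260

260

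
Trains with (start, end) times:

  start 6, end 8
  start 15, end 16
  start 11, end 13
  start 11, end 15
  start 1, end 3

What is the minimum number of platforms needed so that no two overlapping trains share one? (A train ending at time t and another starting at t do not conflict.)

The answer is the maximum number of intervals overlapping at any instant.
starts: [1, 6, 11, 11, 15]
ends:   [3, 8, 13, 15, 16]
s1→1 e3→0 s6→1 e8→0 s11→1 s11→2  — peak 2.

2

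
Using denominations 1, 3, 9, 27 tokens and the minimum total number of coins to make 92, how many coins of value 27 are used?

3

92 = 3×27 + 1×9 + 2×1
Count of 27: 3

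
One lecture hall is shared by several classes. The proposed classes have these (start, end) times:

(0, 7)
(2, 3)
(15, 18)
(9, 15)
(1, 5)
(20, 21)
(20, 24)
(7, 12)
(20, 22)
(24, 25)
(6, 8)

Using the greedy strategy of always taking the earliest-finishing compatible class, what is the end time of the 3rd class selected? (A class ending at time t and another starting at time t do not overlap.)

15

Sorted by end: (2,3)  (1,5)  (0,7)  (6,8)  (7,12)  (9,15)  (15,18)  (20,21)  (20,22)  (20,24)  (24,25)
take (2,3); take (6,8); skip (7,12); take (9,15); take (15,18); take (20,21); take (24,25).
Selected: (2,3) (6,8) (9,15) (15,18) (20,21) (24,25)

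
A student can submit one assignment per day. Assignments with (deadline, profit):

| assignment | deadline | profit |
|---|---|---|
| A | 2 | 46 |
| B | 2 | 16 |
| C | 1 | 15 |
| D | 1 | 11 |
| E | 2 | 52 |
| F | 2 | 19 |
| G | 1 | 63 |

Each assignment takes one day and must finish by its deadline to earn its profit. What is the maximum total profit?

115

Sort by profit descending; place each in the latest free slot ≤ its deadline.
By profit: G(d1,63), E(d2,52), A(d2,46), F(d2,19), B(d2,16), C(d1,15), D(d1,11)
G→slot 1; E→slot 2; A skipped; F skipped; B skipped; C skipped; D skipped.
Profit = 63 + 52 = 115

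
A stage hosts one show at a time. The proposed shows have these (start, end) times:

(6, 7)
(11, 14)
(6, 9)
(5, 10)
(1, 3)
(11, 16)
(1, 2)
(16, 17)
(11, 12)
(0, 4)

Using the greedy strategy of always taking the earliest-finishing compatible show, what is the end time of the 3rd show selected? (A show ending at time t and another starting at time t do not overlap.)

12

Greedy by earliest finish: after sorting by end time, pick each interval compatible with the last pick.
Sorted by end: (1,2)  (1,3)  (0,4)  (6,7)  (6,9)  (5,10)  (11,12)  (11,14)  (11,16)  (16,17)
take (1,2); skip (1,3); take (6,7); take (11,12); skip (11,16); take (16,17).
Selected: (1,2) (6,7) (11,12) (16,17)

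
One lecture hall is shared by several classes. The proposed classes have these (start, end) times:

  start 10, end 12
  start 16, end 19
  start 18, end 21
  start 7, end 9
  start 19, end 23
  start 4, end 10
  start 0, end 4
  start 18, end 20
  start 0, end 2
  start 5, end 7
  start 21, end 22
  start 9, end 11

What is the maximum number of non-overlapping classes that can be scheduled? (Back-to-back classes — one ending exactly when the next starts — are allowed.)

6

Greedy by earliest finish: after sorting by end time, pick each interval compatible with the last pick.
Sorted by end: (0,2)  (0,4)  (5,7)  (7,9)  (4,10)  (9,11)  (10,12)  (16,19)  (18,20)  (18,21)  (21,22)  (19,23)
take (0,2); take (5,7); take (7,9); skip (4,10); take (9,11); skip (10,12); take (16,19); take (21,22).
Selected 6 classes.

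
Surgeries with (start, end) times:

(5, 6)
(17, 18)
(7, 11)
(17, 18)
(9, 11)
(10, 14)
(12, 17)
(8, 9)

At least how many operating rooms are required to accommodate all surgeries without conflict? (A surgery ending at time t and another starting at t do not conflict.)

3

Count concurrent intervals with a sweep; the peak is the room count.
Events (time:±→running): 5:+→1 6:-→0 7:+→1 8:+→2 9:-→1 9:+→2 10:+→3 … peak 3.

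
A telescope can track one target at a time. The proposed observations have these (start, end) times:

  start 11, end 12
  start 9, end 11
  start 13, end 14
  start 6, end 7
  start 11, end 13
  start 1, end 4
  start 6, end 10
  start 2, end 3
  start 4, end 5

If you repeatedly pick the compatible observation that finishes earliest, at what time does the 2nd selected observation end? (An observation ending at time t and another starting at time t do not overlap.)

5

Sort by end time and greedily take each interval whose start is ≥ the last chosen end.
Sorted by end: (2,3)  (1,4)  (4,5)  (6,7)  (6,10)  (9,11)  (11,12)  (11,13)  (13,14)
take (2,3); take (4,5); take (6,7); skip (6,10); take (9,11); take (11,12); take (13,14).
Selected: (2,3) (4,5) (6,7) (9,11) (11,12) (13,14)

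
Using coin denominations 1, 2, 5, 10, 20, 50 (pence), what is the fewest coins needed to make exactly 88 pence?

6

Use the largest denomination that fits, subtract, and repeat.
88 = 1×50 + 1×20 + 1×10 + 1×5 + 1×2 + 1×1
Total coins = 1 + 1 + 1 + 1 + 1 + 1 = 6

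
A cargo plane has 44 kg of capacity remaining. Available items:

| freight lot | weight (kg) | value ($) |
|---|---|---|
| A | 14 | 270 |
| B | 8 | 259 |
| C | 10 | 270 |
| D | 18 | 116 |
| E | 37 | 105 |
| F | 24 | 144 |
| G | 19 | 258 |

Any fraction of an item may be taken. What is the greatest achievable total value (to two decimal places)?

Greedy by value/weight ratio, highest first.
Order: B (259/8=32.38) > C (270/10=27.00) > A (270/14=19.29) > G (258/19=13.58) > D (116/18=6.44) > F (144/24=6.00) > E (105/37=2.84)
Fill: take B (8 @ 259) → take C (10 @ 270) → take A (14 @ 270) → take 12/19 of G → 162.95; 44/44 used.
Total value = 961.95

961.95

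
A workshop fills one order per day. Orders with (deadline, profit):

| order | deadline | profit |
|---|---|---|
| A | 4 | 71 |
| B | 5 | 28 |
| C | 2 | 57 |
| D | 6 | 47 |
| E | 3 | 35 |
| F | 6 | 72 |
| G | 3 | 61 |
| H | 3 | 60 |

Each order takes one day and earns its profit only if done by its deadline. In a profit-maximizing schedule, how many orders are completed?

Profit order: F=72 A=71 G=61 H=60 C=57 D=47 E=35 B=28
Assign: F→slot 6, A→slot 4, G→slot 3, H→slot 2, C→slot 1, D→slot 5, E skipped, B skipped.
Slots: [1:C] [2:H] [3:G] [4:A] [5:D] [6:F]
6 of 8 scheduled.

6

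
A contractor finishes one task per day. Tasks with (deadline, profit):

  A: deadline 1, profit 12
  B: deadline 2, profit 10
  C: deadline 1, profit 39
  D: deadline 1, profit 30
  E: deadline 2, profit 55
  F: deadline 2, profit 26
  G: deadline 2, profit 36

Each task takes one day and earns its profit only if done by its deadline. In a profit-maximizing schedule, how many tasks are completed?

Sort by profit descending; place each in the latest free slot ≤ its deadline.
Profit order: E=55 C=39 G=36 D=30 F=26 A=12 B=10
Assign: E→slot 2, C→slot 1, G skipped, D skipped, F skipped, A skipped, B skipped.
Slots: [1:C] [2:E]
2 of 7 scheduled.

2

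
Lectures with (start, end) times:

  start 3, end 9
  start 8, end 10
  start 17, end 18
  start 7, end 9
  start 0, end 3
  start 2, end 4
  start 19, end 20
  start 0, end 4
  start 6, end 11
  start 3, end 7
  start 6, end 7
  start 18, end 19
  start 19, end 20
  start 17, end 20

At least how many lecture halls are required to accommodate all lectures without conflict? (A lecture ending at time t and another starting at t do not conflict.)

Events (time:±→running): 0:+→1 0:+→2 2:+→3 3:-→2 3:+→3 3:+→4 … peak 4.

4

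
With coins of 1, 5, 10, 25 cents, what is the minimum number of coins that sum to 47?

5

Use the largest denomination that fits, subtract, and repeat.
47 = 1×25 + 2×10 + 2×1
Total coins = 1 + 2 + 2 = 5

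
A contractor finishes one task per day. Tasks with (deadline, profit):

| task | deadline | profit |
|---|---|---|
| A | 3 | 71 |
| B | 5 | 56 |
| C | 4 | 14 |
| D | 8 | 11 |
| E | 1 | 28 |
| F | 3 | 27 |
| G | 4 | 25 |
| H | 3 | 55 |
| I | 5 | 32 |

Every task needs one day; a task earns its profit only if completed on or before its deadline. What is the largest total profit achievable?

253

By profit: A(d3,71), B(d5,56), H(d3,55), I(d5,32), E(d1,28), F(d3,27), G(d4,25), C(d4,14), D(d8,11)
A→slot 3; B→slot 5; H→slot 2; I→slot 4; E→slot 1; F skipped; G skipped; C skipped; D→slot 8.
Profit = 28 + 55 + 71 + 32 + 56 + 11 = 253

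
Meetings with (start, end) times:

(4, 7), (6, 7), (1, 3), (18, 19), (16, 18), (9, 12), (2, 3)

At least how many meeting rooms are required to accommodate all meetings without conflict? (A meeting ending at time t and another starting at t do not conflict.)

2

The answer is the maximum number of intervals overlapping at any instant.
Events (time:±→running): 1:+→1 2:+→2 … peak 2.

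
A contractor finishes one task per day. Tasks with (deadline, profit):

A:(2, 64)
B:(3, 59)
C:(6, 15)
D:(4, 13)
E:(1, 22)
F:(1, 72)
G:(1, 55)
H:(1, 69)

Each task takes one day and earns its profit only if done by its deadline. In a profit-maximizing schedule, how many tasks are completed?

Take jobs in profit order; each goes to the latest open slot no later than its deadline.
By profit: F(d1,72), H(d1,69), A(d2,64), B(d3,59), G(d1,55), E(d1,22), C(d6,15), D(d4,13)
F→slot 1; H skipped; A→slot 2; B→slot 3; G skipped; E skipped; C→slot 6; D→slot 4.
5 of 8 scheduled.

5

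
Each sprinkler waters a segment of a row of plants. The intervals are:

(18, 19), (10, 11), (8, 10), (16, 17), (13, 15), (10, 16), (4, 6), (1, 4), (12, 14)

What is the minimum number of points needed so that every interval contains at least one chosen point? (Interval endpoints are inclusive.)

Sort by right endpoint; whenever an interval is uncovered, place a point at its right end.
Sorted: [1,4] [4,6] [8,10] [10,11] [12,14] [13,15] [10,16] [16,17] [18,19]
{[1,4],[4,6]} hit by 4; {[8,10],[10,11]} hit by 10; {[12,14],[13,15],[10,16]} hit by 14; {[16,17]} hit by 17; {[18,19]} hit by 19.
Points: 4, 10, 14, 17, 19 (5 total).

5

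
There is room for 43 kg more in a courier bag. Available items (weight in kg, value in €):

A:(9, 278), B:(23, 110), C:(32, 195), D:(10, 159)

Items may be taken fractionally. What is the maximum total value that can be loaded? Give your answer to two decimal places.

583.25

Greedy by value/weight ratio, highest first.
Ratios (sorted): A 30.89, D 15.90, C 6.09, B 4.78
take A (9 @ 278); take D (10 @ 159); take 24/32 of C → 146.25. Capacity used 43/43.
Total value = 583.25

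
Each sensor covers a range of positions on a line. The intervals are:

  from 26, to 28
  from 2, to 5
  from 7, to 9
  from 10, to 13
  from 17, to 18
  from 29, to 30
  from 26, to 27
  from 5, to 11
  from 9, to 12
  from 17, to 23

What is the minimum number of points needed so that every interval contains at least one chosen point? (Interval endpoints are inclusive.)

6

Sorted: [2,5] [7,9] [5,11] [9,12] [10,13] [17,18] [17,23] [26,27] [26,28] [29,30]
{[2,5]} hit by 5; {[7,9],[5,11],[9,12]} hit by 9; {[10,13]} hit by 13; {[17,18],[17,23]} hit by 18; {[26,27],[26,28]} hit by 27; {[29,30]} hit by 30.
Points: 5, 9, 13, 18, 27, 30 (6 total).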